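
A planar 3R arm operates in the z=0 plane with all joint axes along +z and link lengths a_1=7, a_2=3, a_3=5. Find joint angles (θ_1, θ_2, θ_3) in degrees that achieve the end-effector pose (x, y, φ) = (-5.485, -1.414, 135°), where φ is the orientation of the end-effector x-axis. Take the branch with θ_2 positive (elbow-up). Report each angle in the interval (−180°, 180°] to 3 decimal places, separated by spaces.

-134.997 135.006 134.991

wrist centre = target − a_3·(cos φ, sin φ) = (-1.9495, -4.9495)
cos θ_2 = (28.2983−7²−3²)/(2·7·3) = -0.7072; θ_2 = 135.0062° (elbow-up)
β = atan2(-4.9495,-1.9495) = -111.4979°; ψ = atan2(2.1211,4.8785) = 23.4988°
θ_1 = β − ψ = -134.9967°
θ_3 = φ − θ_1 − θ_2 = 134.9905° (wrapped to (-180°,180°])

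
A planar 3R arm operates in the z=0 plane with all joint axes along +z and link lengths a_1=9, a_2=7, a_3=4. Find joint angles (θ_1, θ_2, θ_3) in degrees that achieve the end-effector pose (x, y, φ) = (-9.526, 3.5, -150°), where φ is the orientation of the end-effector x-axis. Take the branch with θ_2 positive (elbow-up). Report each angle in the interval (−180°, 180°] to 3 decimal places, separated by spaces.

wrist centre = target − a_3·(cos φ, sin φ) = (-6.0619, 5.5000)
cos θ_2 = (66.9966−9²−7²)/(2·9·7) = -0.5000; θ_2 = 120.0018° (elbow-up)
β = atan2(5.5000,-6.0619) = 137.7823°; ψ = atan2(6.0621,5.4998) = 47.7841°
θ_1 = β − ψ = 89.9982°
θ_3 = φ − θ_1 − θ_2 = 0.0000° (wrapped to (-180°,180°])

89.998 120.002 0.000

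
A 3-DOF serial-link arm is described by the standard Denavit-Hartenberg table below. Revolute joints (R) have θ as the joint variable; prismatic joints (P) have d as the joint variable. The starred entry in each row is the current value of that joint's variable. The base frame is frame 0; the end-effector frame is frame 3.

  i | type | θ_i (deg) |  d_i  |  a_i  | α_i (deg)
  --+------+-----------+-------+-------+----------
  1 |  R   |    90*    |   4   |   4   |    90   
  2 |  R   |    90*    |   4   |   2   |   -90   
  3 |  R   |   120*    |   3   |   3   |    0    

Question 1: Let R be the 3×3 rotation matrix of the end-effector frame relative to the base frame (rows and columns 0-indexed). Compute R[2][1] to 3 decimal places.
-0.866

End-effector y-axis (col 1 of R) = (0.5000,-0.0000,-0.8660)
R[2][1] = -0.8660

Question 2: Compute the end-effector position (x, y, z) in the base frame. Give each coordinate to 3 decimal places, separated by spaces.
1.402 1.000 4.500

after link 1: o_1 = (0.0000, 4.0000, 4.0000)
after link 2: o_2 = (4.0000, 4.0000, 6.0000)
after link 3: o_3 = (1.4019, 1.0000, 4.5000)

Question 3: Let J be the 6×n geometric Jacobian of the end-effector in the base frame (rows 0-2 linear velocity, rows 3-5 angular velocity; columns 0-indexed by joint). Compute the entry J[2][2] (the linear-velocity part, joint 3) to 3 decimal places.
-2.598

axis z_2 = (-0.0000,-1.0000,0.0000); lever o_n−o_2 = (-2.5981,-3.0000,-1.5000)
cross product → J_v[:, 2] = (1.5000,-0.0000,-2.5981)
J_ω[:, 2] = z_2
entry J[2][2] = -2.5981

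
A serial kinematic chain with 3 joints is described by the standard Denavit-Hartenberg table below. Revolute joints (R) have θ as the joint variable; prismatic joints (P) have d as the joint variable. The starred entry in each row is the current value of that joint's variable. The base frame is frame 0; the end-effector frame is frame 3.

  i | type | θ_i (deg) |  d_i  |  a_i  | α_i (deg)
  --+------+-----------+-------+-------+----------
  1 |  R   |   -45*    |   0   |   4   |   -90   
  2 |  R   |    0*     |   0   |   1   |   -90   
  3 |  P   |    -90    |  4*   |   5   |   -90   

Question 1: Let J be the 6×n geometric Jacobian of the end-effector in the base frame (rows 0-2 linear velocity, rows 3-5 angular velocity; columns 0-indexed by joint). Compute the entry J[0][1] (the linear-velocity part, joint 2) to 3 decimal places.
axis z_1 = (0.7071,0.7071,0.0000); lever o_n−o_1 = (4.2426,2.8284,-4.0000)
cross product → J_v[:, 1] = (-2.8284,2.8284,-1.0000)
J_ω[:, 1] = z_1
entry J[0][1] = -2.8284

-2.828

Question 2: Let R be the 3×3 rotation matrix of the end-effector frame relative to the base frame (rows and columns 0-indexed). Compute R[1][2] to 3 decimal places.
End-effector z-axis (col 2 of R) = (0.7071,-0.7071,-0.0000)
R[1][2] = -0.7071

-0.707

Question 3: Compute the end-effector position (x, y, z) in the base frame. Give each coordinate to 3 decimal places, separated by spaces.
7.071 0.000 -4.000

after link 1: o_1 = (2.8284, -2.8284, 0.0000)
after link 2: o_2 = (3.5355, -3.5355, 0.0000)
after link 3: o_3 = (7.0711, 0.0000, -4.0000)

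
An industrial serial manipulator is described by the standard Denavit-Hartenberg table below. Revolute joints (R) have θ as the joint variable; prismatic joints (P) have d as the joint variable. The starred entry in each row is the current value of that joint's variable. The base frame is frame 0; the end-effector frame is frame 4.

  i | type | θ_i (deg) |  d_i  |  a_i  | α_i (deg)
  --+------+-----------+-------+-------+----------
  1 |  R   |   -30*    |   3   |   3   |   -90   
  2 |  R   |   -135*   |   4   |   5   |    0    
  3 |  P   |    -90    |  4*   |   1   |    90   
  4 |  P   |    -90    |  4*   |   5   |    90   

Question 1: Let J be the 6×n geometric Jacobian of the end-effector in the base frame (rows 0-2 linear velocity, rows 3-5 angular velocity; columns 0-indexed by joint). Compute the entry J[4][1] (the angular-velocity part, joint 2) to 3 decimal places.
axis z_1 = (0.5000,0.8660,0.0000); lever o_n−o_1 = (0.2753,3.3052,-0.0000)
cross product → J_v[:, 1] = (-0.0000,0.0000,1.4142)
J_ω[:, 1] = z_1
entry J[4][1] = 0.8660

0.866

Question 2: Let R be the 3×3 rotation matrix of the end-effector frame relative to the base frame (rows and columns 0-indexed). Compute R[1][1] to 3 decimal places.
End-effector y-axis (col 1 of R) = (0.6124,-0.3536,-0.7071)
R[1][1] = -0.3536

-0.354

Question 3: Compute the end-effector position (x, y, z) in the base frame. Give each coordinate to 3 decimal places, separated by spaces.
2.873 1.805 3.000

after link 1: o_1 = (2.5981, -1.5000, 3.0000)
after link 2: o_2 = (1.5362, 3.7319, 6.5355)
after link 3: o_3 = (2.9238, 7.5495, 5.8284)
after link 4: o_4 = (2.8733, 1.8052, 3.0000)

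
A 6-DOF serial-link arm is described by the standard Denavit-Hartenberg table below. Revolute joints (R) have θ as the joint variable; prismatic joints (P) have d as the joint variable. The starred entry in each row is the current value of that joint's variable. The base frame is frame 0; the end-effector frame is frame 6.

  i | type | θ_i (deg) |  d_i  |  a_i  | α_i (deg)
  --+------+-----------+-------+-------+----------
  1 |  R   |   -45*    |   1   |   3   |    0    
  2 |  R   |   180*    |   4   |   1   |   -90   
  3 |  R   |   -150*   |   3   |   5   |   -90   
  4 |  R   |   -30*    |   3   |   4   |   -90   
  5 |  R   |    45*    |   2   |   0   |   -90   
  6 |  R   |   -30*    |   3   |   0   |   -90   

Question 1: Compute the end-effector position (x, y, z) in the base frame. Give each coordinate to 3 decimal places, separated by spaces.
4.213 -7.335 9.574

after link 1: o_1 = (2.1213, -2.1213, 1.0000)
after link 2: o_2 = (1.4142, -1.4142, 5.0000)
after link 3: o_3 = (2.3548, -6.5974, 7.5000)
after link 4: o_4 = (2.0012, -9.0723, 11.8301)
after link 5: o_5 = (3.8383, -8.4599, 12.3301)
after link 6: o_6 = (4.2133, -7.3349, 9.5745)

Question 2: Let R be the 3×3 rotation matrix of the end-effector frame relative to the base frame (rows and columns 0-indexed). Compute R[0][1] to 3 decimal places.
End-effector y-axis (col 1 of R) = (-0.1250,-0.3750,0.9186)
R[0][1] = -0.1250

-0.125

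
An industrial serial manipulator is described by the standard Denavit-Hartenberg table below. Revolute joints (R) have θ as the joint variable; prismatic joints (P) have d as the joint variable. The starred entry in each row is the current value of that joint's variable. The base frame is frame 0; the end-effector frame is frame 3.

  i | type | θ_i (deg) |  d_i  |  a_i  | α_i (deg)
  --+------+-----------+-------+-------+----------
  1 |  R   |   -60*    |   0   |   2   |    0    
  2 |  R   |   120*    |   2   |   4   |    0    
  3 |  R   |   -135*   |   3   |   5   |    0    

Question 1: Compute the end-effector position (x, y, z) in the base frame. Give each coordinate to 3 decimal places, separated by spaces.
4.294 -3.098 5.000

after link 1: o_1 = (1.0000, -1.7321, 0.0000)
after link 2: o_2 = (3.0000, 1.7321, 2.0000)
after link 3: o_3 = (4.2941, -3.0976, 5.0000)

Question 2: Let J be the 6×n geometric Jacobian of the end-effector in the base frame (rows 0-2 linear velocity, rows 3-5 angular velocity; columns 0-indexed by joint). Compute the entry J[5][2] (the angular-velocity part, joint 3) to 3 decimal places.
1.000

axis z_2 = (0.0000,0.0000,1.0000); lever o_n−o_2 = (1.2941,-4.8296,3.0000)
cross product → J_v[:, 2] = (4.8296,1.2941,-0.0000)
J_ω[:, 2] = z_2
entry J[5][2] = 1.0000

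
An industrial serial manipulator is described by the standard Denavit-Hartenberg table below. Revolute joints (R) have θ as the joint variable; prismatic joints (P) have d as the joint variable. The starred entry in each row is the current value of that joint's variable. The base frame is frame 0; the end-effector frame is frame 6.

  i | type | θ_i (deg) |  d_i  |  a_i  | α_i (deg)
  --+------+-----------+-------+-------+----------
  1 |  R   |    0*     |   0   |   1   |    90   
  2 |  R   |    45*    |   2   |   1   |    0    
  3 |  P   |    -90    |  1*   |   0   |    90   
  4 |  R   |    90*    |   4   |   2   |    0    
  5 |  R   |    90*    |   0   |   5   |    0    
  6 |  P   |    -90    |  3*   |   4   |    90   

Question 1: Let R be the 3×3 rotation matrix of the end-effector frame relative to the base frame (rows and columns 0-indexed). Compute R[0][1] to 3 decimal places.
End-effector y-axis (col 1 of R) = (-0.7071,-0.0000,-0.7071)
R[0][1] = -0.7071

-0.707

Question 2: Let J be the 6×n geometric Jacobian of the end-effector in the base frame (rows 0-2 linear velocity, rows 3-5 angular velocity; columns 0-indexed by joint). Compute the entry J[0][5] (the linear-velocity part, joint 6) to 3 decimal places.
-0.707

prismatic axis z_5 = (-0.7071,-0.0000,-0.7071)
J_v[:, 5] = z_5; J_ω[:, 5] = (0,0,0)
entry J[0][5] = -0.7071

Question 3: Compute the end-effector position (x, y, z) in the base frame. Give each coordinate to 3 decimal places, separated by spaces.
-6.778 -9.000 -0.707

after link 1: o_1 = (1.0000, 0.0000, 0.0000)
after link 2: o_2 = (1.7071, -2.0000, 0.7071)
after link 3: o_3 = (1.7071, -3.0000, 0.7071)
after link 4: o_4 = (-1.1213, -5.0000, -2.1213)
after link 5: o_5 = (-4.6569, -5.0000, 1.4142)
after link 6: o_6 = (-6.7782, -9.0000, -0.7071)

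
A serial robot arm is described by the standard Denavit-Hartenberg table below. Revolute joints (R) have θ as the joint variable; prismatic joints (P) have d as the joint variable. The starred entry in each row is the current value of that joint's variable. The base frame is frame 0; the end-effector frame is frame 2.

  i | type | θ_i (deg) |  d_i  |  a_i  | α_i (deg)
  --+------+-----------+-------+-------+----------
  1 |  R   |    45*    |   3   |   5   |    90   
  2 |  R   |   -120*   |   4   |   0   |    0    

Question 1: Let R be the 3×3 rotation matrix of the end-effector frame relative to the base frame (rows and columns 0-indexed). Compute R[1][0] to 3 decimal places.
End-effector x-axis (col 0 of R) = (-0.3536,-0.3536,-0.8660)
R[1][0] = -0.3536

-0.354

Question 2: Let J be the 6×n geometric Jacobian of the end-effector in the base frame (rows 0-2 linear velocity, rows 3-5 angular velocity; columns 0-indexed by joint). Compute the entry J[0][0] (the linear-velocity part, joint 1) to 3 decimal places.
axis z_0 = ẑ; lever o_n−o_0 = (6.3640,0.7071,3.0000)
cross product → J_v[:, 0] = (-0.7071,6.3640,0.0000)
J_ω[:, 0] = z_0
entry J[0][0] = -0.7071

-0.707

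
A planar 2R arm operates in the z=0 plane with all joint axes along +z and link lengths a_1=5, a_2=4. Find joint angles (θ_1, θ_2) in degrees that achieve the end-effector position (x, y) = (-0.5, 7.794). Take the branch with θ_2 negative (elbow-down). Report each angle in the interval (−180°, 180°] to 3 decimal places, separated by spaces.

cos θ_2 = (60.9964−5²−4²)/(2·5·4) = 0.4999; θ_2 = -60.0059° (elbow-down)
β = atan2(7.7940,-0.5000) = 93.6706°; ψ = atan2(-3.4643,6.9996) = -26.3320°
θ_1 = β − ψ = 120.0026°

120.003 -60.006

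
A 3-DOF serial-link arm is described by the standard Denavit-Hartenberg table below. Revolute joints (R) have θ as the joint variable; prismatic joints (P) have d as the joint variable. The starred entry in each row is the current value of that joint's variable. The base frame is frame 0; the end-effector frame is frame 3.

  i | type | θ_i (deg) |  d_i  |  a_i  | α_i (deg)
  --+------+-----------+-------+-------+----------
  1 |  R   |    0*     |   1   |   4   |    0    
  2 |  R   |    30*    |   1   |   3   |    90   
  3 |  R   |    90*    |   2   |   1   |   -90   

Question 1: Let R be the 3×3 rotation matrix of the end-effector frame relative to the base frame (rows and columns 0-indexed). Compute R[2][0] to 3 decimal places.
End-effector x-axis (col 0 of R) = (0.0000,0.0000,1.0000)
R[2][0] = 1.0000

1.000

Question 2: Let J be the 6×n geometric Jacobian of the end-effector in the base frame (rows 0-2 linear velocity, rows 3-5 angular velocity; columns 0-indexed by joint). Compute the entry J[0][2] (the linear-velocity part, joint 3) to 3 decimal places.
-0.866

axis z_2 = (0.5000,-0.8660,0.0000); lever o_n−o_2 = (1.0000,-1.7321,1.0000)
cross product → J_v[:, 2] = (-0.8660,-0.5000,0.0000)
J_ω[:, 2] = z_2
entry J[0][2] = -0.8660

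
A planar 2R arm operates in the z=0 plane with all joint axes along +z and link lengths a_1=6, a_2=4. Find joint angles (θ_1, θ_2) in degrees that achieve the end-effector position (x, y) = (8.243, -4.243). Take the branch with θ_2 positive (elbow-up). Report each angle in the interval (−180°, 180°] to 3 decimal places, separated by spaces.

cos θ_2 = (85.9501−6²−4²)/(2·6·4) = 0.7073; θ_2 = 44.9849° (elbow-up)
β = atan2(-4.2430,8.2430) = -27.2367°; ψ = atan2(2.8277,8.8292) = 17.7585°
θ_1 = β − ψ = -44.9951°

-44.995 44.985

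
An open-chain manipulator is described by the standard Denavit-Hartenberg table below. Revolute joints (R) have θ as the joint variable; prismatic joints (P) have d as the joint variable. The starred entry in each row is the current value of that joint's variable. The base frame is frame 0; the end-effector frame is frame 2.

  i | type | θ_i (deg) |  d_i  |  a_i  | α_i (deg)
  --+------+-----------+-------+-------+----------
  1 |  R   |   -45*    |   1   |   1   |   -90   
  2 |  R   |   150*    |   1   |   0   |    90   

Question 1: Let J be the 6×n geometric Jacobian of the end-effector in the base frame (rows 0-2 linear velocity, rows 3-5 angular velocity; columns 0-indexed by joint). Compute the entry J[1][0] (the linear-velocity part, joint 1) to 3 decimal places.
1.414

axis z_0 = ẑ; lever o_n−o_0 = (1.4142,0.0000,1.0000)
cross product → J_v[:, 0] = (-0.0000,1.4142,0.0000)
J_ω[:, 0] = z_0
entry J[1][0] = 1.4142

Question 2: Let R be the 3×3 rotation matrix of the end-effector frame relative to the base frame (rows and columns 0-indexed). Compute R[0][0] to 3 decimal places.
End-effector x-axis (col 0 of R) = (-0.6124,0.6124,-0.5000)
R[0][0] = -0.6124

-0.612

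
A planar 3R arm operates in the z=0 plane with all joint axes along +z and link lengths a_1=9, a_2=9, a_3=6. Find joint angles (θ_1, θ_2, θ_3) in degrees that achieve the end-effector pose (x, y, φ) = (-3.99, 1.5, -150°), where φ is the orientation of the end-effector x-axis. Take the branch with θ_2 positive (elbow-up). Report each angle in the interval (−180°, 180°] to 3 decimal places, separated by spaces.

-0.004 149.999 60.005

wrist centre = target − a_3·(cos φ, sin φ) = (1.2062, 4.5000)
cos θ_2 = (21.7048−9²−9²)/(2·9·9) = -0.8660; θ_2 = 149.9993° (elbow-up)
β = atan2(4.5000,1.2062) = 74.9955°; ψ = atan2(4.5001,1.2058) = 74.9997°
θ_1 = β − ψ = -0.0042°
θ_3 = φ − θ_1 − θ_2 = 60.0049° (wrapped to (-180°,180°])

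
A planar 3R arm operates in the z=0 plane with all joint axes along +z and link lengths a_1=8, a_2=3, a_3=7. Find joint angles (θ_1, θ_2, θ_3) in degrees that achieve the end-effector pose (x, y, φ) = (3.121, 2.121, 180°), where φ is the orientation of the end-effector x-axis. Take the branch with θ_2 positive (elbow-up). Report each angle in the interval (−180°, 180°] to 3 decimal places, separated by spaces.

-0.005 45.013 134.991

wrist centre = target − a_3·(cos φ, sin φ) = (10.1210, 2.1210)
cos θ_2 = (106.9333−8²−3²)/(2·8·3) = 0.7069; θ_2 = 45.0132° (elbow-up)
β = atan2(2.1210,10.1210) = 11.8359°; ψ = atan2(2.1218,10.1208) = 11.8405°
θ_1 = β − ψ = -0.0046°
θ_3 = φ − θ_1 − θ_2 = 134.9913° (wrapped to (-180°,180°])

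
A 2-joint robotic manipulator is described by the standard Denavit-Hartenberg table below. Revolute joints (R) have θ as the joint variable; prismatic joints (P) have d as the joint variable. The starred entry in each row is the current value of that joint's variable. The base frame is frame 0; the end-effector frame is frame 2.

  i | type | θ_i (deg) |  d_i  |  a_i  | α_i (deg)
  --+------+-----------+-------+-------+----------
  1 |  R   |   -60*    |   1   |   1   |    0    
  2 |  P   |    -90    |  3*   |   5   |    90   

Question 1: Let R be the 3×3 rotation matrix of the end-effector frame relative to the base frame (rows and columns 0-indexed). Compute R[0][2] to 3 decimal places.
End-effector z-axis (col 2 of R) = (-0.5000,0.8660,0.0000)
R[0][2] = -0.5000

-0.500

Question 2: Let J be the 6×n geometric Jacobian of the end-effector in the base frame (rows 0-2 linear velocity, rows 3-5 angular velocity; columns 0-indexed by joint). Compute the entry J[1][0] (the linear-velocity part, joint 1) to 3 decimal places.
axis z_0 = ẑ; lever o_n−o_0 = (-3.8301,-3.3660,4.0000)
cross product → J_v[:, 0] = (3.3660,-3.8301,0.0000)
J_ω[:, 0] = z_0
entry J[1][0] = -3.8301

-3.830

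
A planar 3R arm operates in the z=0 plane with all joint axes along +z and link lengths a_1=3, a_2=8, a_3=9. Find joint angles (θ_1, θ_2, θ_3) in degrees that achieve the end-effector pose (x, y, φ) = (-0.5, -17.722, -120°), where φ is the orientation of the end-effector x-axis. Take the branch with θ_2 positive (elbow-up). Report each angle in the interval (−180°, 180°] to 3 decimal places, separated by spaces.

-90.014 30.020 -60.006

wrist centre = target − a_3·(cos φ, sin φ) = (4.0000, -9.9278)
cos θ_2 = (114.5606−3²−8²)/(2·3·8) = 0.8658; θ_2 = 30.0205° (elbow-up)
β = atan2(-9.9278,4.0000) = -68.0550°; ψ = atan2(4.0025,9.9268) = 21.9593°
θ_1 = β − ψ = -90.0143°
θ_3 = φ − θ_1 − θ_2 = -60.0062° (wrapped to (-180°,180°])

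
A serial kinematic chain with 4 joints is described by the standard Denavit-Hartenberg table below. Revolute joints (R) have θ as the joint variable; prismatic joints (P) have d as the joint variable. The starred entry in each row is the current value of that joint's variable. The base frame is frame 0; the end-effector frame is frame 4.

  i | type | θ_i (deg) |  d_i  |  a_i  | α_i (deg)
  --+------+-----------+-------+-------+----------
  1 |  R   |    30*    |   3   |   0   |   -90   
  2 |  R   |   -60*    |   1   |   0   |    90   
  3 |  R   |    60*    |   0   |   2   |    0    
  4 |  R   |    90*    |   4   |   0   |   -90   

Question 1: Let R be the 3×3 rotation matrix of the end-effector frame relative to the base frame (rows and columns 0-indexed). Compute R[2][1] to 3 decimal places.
End-effector y-axis (col 1 of R) = (0.7500,0.4330,-0.5000)
R[2][1] = -0.5000

-0.500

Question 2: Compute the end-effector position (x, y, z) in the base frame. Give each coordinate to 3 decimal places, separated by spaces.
-3.933 0.884 5.866

after link 1: o_1 = (0.0000, 0.0000, 3.0000)
after link 2: o_2 = (-0.5000, 0.8660, 3.0000)
after link 3: o_3 = (-0.9330, 2.6160, 3.8660)
after link 4: o_4 = (-3.9330, 0.8840, 5.8660)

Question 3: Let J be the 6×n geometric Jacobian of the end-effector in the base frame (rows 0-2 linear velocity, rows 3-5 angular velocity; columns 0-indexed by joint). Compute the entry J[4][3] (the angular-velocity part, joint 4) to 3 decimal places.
axis z_3 = (-0.7500,-0.4330,0.5000); lever o_n−o_3 = (-3.0000,-1.7321,2.0000)
cross product → J_v[:, 3] = (0.0000,0.0000,0.0000)
J_ω[:, 3] = z_3
entry J[4][3] = -0.4330

-0.433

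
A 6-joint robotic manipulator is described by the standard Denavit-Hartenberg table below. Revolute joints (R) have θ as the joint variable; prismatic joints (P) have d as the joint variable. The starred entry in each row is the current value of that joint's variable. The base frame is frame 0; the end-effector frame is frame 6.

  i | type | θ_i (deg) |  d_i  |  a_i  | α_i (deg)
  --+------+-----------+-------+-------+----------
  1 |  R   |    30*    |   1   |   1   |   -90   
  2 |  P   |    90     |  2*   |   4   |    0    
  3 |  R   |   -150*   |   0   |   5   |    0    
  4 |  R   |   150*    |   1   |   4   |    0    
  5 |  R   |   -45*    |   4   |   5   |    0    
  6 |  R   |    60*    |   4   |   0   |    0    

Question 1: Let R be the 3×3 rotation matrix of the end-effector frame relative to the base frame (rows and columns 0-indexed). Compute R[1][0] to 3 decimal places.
End-effector x-axis (col 0 of R) = (-0.2241,-0.1294,-0.9659)
R[1][0] = -0.1294

-0.129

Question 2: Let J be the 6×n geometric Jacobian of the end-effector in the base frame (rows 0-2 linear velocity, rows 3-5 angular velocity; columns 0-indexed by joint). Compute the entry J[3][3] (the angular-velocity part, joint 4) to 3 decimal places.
-0.500

axis z_3 = (-0.5000,0.8660,0.0000); lever o_n−o_3 = (-1.4381,9.5620,-7.5355)
cross product → J_v[:, 3] = (-6.5260,-3.7678,-3.5355)
J_ω[:, 3] = z_3
entry J[3][3] = -0.5000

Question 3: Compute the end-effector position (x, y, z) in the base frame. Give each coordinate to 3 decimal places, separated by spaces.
0.593 13.044 -6.205

after link 1: o_1 = (0.8660, 0.5000, 1.0000)
after link 2: o_2 = (-0.1340, 2.2321, -3.0000)
after link 3: o_3 = (2.0311, 3.4821, 1.3301)
after link 4: o_4 = (1.5311, 4.3481, -2.6699)
after link 5: o_5 = (2.5930, 9.5799, -6.2054)
after link 6: o_6 = (0.5930, 13.0440, -6.2054)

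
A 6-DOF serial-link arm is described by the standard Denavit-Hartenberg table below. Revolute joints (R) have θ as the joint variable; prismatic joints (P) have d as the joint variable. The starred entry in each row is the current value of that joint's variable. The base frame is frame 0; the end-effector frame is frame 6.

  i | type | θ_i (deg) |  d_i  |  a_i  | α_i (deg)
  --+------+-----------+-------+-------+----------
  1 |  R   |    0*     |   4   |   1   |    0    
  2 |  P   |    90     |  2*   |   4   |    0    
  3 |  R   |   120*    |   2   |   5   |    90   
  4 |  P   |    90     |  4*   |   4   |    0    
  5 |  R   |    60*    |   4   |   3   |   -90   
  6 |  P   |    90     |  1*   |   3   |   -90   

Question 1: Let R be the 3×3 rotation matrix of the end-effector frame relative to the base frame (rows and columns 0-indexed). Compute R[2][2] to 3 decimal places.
End-effector z-axis (col 2 of R) = (-0.7500,-0.4330,-0.5000)
R[2][2] = -0.5000

-0.500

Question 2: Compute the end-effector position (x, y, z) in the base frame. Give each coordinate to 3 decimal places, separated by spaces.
after link 1: o_1 = (1.0000, 0.0000, 4.0000)
after link 2: o_2 = (1.0000, 4.0000, 6.0000)
after link 3: o_3 = (-3.3301, 1.5000, 8.0000)
after link 4: o_4 = (-5.3301, 4.9641, 12.0000)
after link 5: o_5 = (-5.0801, 9.7272, 13.5000)
after link 6: o_6 = (-3.1471, 7.3792, 12.6340)

-3.147 7.379 12.634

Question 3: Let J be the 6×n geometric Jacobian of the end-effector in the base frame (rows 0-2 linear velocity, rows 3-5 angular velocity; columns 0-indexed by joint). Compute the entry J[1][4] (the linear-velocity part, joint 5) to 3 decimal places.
axis z_4 = (-0.5000,0.8660,0.0000); lever o_n−o_4 = (2.1830,2.4151,0.6340)
cross product → J_v[:, 4] = (0.5490,0.3170,-3.0981)
J_ω[:, 4] = z_4
entry J[1][4] = 0.3170

0.317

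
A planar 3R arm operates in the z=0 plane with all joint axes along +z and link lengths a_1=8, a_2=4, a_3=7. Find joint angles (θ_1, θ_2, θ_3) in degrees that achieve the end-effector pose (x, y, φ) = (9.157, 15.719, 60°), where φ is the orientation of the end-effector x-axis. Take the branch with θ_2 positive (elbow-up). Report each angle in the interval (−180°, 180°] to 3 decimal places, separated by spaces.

wrist centre = target − a_3·(cos φ, sin φ) = (5.6570, 9.6568)
cos θ_2 = (125.2559−8²−4²)/(2·8·4) = 0.7071; θ_2 = 44.9987° (elbow-up)
β = atan2(9.6568,5.6570) = 59.6381°; ψ = atan2(2.8284,10.8285) = 14.6384°
θ_1 = β − ψ = 44.9997°
θ_3 = φ − θ_1 − θ_2 = -29.9984° (wrapped to (-180°,180°])

45.000 44.999 -29.998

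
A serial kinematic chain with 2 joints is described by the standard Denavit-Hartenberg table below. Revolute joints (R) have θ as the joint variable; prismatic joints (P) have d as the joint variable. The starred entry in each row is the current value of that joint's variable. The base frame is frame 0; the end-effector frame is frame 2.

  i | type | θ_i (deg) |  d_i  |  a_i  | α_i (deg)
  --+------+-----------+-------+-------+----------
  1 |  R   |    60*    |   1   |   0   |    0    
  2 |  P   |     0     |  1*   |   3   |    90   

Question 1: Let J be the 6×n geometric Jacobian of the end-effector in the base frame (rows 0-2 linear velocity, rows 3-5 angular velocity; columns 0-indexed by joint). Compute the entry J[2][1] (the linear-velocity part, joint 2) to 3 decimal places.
1.000

prismatic axis z_1 = (0.0000,0.0000,1.0000)
J_v[:, 1] = z_1; J_ω[:, 1] = (0,0,0)
entry J[2][1] = 1.0000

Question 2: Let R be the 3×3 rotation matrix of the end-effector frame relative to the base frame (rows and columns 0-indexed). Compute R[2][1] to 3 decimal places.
End-effector y-axis (col 1 of R) = (-0.0000,0.0000,1.0000)
R[2][1] = 1.0000

1.000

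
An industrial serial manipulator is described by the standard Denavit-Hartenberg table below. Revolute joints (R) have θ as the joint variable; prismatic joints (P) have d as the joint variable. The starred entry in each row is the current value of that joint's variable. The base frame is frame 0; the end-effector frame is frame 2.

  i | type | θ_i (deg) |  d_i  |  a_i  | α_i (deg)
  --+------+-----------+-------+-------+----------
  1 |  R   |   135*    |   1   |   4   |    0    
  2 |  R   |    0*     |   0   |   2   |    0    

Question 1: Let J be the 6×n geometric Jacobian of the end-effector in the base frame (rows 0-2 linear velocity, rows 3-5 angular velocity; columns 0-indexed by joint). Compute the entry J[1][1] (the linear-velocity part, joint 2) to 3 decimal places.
axis z_1 = (0.0000,0.0000,1.0000); lever o_n−o_1 = (-1.4142,1.4142,0.0000)
cross product → J_v[:, 1] = (-1.4142,-1.4142,0.0000)
J_ω[:, 1] = z_1
entry J[1][1] = -1.4142

-1.414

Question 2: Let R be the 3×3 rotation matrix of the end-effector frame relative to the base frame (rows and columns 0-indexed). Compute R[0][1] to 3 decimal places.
End-effector y-axis (col 1 of R) = (-0.7071,-0.7071,0.0000)
R[0][1] = -0.7071

-0.707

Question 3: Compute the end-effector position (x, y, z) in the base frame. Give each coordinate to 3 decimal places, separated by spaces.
-4.243 4.243 1.000

after link 1: o_1 = (-2.8284, 2.8284, 1.0000)
after link 2: o_2 = (-4.2426, 4.2426, 1.0000)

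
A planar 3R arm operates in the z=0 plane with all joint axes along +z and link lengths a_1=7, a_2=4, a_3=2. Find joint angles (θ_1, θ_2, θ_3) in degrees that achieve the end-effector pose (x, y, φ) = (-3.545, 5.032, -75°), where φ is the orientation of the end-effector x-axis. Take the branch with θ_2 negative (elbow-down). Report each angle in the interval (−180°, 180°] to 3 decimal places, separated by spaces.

wrist centre = target − a_3·(cos φ, sin φ) = (-4.0626, 6.9639)
cos θ_2 = (65.0003−7²−4²)/(2·7·4) = 0.0000; θ_2 = -89.9997° (elbow-down)
β = atan2(6.9639,-4.0626) = 120.2588°; ψ = atan2(-4.0000,7.0000) = -29.7448°
θ_1 = β − ψ = 150.0037°
θ_3 = φ − θ_1 − θ_2 = -135.0039° (wrapped to (-180°,180°])

150.004 -90.000 -135.004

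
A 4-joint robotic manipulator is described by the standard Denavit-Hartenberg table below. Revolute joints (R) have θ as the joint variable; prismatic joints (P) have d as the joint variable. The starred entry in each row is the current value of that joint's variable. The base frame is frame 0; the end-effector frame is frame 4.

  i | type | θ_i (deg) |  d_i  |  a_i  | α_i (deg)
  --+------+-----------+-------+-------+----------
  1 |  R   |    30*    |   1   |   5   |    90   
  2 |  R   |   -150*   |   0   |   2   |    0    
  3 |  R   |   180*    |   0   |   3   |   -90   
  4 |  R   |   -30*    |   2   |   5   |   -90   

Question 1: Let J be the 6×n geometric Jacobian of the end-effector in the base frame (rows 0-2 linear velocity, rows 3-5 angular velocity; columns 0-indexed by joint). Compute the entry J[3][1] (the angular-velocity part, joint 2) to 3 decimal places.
axis z_1 = (0.5000,-0.8660,0.0000); lever o_n−o_1 = (4.3816,-0.3571,4.3971)
cross product → J_v[:, 1] = (-3.8080,-2.1986,3.6160)
J_ω[:, 1] = z_1
entry J[3][1] = 0.5000

0.500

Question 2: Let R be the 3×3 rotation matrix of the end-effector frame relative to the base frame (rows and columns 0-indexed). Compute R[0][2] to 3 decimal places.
End-effector z-axis (col 2 of R) = (-0.0580,0.9665,0.2500)
R[0][2] = -0.0580

-0.058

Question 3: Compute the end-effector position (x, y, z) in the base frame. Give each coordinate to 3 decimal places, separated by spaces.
after link 1: o_1 = (4.3301, 2.5000, 1.0000)
after link 2: o_2 = (2.8301, 1.6340, 0.0000)
after link 3: o_3 = (5.0801, 2.9330, 1.5000)
after link 4: o_4 = (8.7117, 2.1429, 5.3971)

8.712 2.143 5.397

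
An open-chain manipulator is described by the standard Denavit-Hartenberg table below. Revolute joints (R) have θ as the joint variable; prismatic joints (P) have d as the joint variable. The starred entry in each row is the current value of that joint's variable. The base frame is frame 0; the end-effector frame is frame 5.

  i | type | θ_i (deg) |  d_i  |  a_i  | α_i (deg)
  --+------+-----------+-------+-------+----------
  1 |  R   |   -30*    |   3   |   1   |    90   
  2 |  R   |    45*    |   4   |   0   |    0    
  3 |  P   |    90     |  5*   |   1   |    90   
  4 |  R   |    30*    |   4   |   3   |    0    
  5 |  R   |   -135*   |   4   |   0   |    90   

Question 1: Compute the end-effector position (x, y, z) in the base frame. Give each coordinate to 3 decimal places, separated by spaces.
-1.688 -11.150 11.201

after link 1: o_1 = (0.8660, -0.5000, 3.0000)
after link 2: o_2 = (-1.1340, -3.9641, 3.0000)
after link 3: o_3 = (-4.2463, -7.9407, 3.7071)
after link 4: o_4 = (-4.1378, -9.7354, 8.3727)
after link 5: o_5 = (-1.6884, -11.1496, 11.2011)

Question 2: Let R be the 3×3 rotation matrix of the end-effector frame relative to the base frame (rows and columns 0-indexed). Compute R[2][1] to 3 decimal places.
0.707

End-effector y-axis (col 1 of R) = (0.6124,-0.3536,0.7071)
R[2][1] = 0.7071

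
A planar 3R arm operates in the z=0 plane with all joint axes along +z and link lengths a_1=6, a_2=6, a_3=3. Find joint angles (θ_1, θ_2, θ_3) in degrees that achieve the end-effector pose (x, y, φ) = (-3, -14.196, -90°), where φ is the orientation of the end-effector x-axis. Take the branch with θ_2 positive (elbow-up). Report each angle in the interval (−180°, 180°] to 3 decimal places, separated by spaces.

wrist centre = target − a_3·(cos φ, sin φ) = (-3.0000, -11.1960)
cos θ_2 = (134.3504−6²−6²)/(2·6·6) = 0.8660; θ_2 = 30.0054° (elbow-up)
β = atan2(-11.1960,-3.0000) = -105.0002°; ψ = atan2(3.0005,11.1959) = 15.0027°
θ_1 = β − ψ = -120.0029°
θ_3 = φ − θ_1 − θ_2 = -0.0025° (wrapped to (-180°,180°])

-120.003 30.005 -0.003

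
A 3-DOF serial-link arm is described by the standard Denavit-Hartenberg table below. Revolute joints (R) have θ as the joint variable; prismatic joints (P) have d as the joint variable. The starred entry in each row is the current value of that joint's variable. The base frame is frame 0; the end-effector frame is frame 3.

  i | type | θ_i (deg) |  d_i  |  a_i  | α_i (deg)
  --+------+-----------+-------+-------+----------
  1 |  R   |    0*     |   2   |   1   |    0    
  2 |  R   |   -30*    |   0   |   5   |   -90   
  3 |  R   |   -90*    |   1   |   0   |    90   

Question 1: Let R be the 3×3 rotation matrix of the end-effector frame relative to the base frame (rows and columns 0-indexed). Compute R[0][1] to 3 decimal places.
0.500

End-effector y-axis (col 1 of R) = (0.5000,0.8660,0.0000)
R[0][1] = 0.5000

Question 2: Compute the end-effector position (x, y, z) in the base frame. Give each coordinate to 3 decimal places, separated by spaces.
after link 1: o_1 = (1.0000, 0.0000, 2.0000)
after link 2: o_2 = (5.3301, -2.5000, 2.0000)
after link 3: o_3 = (5.8301, -1.6340, 2.0000)

5.830 -1.634 2.000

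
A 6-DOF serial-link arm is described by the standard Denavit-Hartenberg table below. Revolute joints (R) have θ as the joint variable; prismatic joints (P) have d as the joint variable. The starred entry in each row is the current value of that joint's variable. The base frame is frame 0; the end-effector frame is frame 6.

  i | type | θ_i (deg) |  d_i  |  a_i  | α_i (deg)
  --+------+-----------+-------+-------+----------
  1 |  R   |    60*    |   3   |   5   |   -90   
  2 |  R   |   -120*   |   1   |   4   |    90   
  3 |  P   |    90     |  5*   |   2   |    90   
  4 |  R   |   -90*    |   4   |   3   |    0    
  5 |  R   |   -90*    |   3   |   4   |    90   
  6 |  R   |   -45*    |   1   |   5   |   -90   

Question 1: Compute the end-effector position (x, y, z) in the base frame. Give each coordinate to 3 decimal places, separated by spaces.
after link 1: o_1 = (2.5000, 4.3301, 3.0000)
after link 2: o_2 = (0.6340, 3.0981, 6.4641)
after link 3: o_3 = (-3.2631, 0.3481, 3.9641)
after link 4: o_4 = (-2.9641, 0.8660, 8.9282)
after link 5: o_5 = (-0.2500, -2.4330, 11.5263)
after link 6: o_6 = (3.2627, -3.4198, 7.9644)

3.263 -3.420 7.964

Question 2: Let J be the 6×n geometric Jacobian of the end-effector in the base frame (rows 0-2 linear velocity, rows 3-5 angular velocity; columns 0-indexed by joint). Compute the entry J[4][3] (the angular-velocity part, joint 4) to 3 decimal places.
axis z_3 = (-0.2500,-0.4330,0.8660); lever o_n−o_3 = (6.5259,-3.7679,4.0003)
cross product → J_v[:, 3] = (1.5309,6.6517,3.7678)
J_ω[:, 3] = z_3
entry J[4][3] = -0.4330

-0.433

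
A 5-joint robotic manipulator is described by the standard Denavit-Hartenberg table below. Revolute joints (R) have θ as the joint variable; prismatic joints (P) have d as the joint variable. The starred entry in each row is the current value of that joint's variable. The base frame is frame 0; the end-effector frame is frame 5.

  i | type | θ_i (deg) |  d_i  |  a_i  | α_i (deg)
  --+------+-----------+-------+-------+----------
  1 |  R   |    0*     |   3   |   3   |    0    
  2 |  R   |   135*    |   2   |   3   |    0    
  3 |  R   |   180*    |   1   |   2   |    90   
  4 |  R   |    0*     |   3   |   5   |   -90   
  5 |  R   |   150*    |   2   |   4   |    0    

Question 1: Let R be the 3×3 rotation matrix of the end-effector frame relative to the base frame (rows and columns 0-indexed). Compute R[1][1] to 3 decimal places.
End-effector y-axis (col 1 of R) = (-0.9659,-0.2588,0.0000)
R[1][1] = -0.2588

-0.259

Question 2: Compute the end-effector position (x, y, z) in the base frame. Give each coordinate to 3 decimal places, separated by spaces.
2.672 -1.086 8.000

after link 1: o_1 = (3.0000, 0.0000, 3.0000)
after link 2: o_2 = (0.8787, 2.1213, 5.0000)
after link 3: o_3 = (2.2929, 0.7071, 6.0000)
after link 4: o_4 = (3.7071, -4.9497, 6.0000)
after link 5: o_5 = (2.6718, -1.0860, 8.0000)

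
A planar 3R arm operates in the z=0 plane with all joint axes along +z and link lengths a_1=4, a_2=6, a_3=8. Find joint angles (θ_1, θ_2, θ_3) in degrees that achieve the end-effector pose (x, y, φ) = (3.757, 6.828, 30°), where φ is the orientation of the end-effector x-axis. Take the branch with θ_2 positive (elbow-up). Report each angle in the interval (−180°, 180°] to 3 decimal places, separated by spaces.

wrist centre = target − a_3·(cos φ, sin φ) = (-3.1712, 2.8280)
cos θ_2 = (18.0541−4²−6²)/(2·4·6) = -0.7072; θ_2 = 135.0080° (elbow-up)
β = atan2(2.8280,-3.1712) = 138.2742°; ψ = atan2(4.2420,-0.2432) = 93.2817°
θ_1 = β − ψ = 44.9925°
θ_3 = φ − θ_1 − θ_2 = -150.0005° (wrapped to (-180°,180°])

44.993 135.008 -150.001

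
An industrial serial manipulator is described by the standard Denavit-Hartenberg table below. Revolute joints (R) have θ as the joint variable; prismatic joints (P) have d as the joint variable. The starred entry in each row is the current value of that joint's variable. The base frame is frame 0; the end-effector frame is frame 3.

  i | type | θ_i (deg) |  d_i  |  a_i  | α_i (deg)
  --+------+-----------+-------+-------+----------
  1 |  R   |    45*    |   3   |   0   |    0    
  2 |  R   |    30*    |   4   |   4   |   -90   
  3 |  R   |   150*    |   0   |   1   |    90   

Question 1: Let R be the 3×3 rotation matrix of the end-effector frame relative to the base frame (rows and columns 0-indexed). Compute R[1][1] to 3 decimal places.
End-effector y-axis (col 1 of R) = (-0.9659,0.2588,0.0000)
R[1][1] = 0.2588

0.259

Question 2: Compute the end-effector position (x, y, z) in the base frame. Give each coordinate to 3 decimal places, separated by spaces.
after link 1: o_1 = (0.0000, 0.0000, 3.0000)
after link 2: o_2 = (1.0353, 3.8637, 7.0000)
after link 3: o_3 = (0.8111, 3.0272, 6.5000)

0.811 3.027 6.500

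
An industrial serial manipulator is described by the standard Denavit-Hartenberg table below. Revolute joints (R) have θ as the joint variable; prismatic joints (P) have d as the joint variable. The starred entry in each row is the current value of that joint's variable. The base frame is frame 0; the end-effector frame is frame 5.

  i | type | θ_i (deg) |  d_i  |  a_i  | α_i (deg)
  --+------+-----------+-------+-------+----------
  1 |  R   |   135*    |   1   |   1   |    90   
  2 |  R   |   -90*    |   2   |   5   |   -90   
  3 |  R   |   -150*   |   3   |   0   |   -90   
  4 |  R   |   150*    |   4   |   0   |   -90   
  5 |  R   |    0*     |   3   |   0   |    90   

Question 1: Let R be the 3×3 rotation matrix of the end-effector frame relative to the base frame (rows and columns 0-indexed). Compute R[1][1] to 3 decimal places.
0.436

End-effector y-axis (col 1 of R) = (-0.7891,0.4356,-0.4330)
R[1][1] = 0.4356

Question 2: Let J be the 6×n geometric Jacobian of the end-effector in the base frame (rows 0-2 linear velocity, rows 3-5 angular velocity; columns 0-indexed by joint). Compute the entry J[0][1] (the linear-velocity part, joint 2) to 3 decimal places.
axis z_1 = (0.7071,0.7071,0.0000); lever o_n−o_1 = (-0.6251,7.2918,-8.2990)
cross product → J_v[:, 1] = (-5.8683,5.8683,5.5981)
J_ω[:, 1] = z_1
entry J[0][1] = -5.8683

-5.868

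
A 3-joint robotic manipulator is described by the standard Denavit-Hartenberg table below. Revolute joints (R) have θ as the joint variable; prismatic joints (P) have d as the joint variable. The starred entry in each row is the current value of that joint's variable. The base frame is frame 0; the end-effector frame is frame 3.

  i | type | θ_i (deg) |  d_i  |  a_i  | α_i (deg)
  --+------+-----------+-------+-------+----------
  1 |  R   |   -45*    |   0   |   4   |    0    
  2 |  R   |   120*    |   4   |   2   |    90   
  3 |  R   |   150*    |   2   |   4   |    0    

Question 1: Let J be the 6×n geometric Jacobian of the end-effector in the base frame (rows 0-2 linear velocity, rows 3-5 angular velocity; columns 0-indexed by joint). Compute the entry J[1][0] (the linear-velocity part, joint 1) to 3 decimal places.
axis z_0 = ẑ; lever o_n−o_0 = (4.3813,-4.7603,6.0000)
cross product → J_v[:, 0] = (4.7603,4.3813,-0.0000)
J_ω[:, 0] = z_0
entry J[1][0] = 4.3813

4.381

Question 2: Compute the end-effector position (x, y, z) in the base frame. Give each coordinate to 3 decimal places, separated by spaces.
4.381 -4.760 6.000

after link 1: o_1 = (2.8284, -2.8284, 0.0000)
after link 2: o_2 = (3.3461, -0.8966, 4.0000)
after link 3: o_3 = (4.3813, -4.7603, 6.0000)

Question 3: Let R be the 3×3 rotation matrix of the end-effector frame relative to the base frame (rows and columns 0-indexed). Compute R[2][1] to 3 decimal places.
End-effector y-axis (col 1 of R) = (-0.1294,-0.4830,-0.8660)
R[2][1] = -0.8660

-0.866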